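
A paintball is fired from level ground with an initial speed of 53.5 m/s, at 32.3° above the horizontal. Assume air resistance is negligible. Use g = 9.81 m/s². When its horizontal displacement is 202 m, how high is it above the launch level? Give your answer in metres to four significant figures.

Horizontal component vₓ = 53.50 cos 32.3° = 45.22 m/s; vertical v_y0 = 53.50 sin 32.3° = 28.59 m/s.
Time to reach x = 202 m: t = x/vₓ = 202/45.22 = 4.467 s.
Height: y = v_y0 t − ½ g t² = 28.59 × 4.467 − 4.905 × 4.467² = 127.7 − 97.87 = 29.83 m.

29.83 m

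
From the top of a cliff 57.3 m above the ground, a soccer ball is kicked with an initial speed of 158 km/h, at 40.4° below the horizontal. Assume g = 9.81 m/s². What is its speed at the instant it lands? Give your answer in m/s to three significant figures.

55.2 m/s

Convert: 158 km/h = 158/3.6 = 43.89 m/s.
vₓ = 43.89 cos 40.4° = 33.42 m/s; v_y0 = −28.45 m/s (downward).
The projectile lands when y = 57.3 + (−28.45) t − ½·9.81·t² = 0. Positive root: t = (−28.45 + √(28.45² + 2·9.81·57.3)) / 9.81 = (−28.45 + 43.97) / 9.81 = 1.583 s.
Vertical velocity at impact: v_y = v_y0 − g t = −28.45 − 9.81 × 1.583 = −43.97 m/s.
Speed: |v| = √(vₓ² + v_y²) = √(33.42² + 43.97²) = 55.23 m/s.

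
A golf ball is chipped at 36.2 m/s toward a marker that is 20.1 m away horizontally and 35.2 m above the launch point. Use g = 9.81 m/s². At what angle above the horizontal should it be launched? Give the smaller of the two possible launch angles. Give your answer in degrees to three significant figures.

Trajectory: y = x tanθ − g x² (1 + tan²θ)/(2v₀²). With x = 20.1, y = 35.2, v₀ = 36.2, g = 9.81:
1.512 tan²θ − 20.1 tanθ + (36.71) = 0.
tanθ = [20.1 ± √(20.1² − 4 × 1.512 × (36.71))] / (2 × 1.512) = (20.1 ± 13.49) / 3.024, giving tanθ = 2.186 or 11.11.
θ = 65.42° or 84.85°; the smaller is 65.42°.

65.4°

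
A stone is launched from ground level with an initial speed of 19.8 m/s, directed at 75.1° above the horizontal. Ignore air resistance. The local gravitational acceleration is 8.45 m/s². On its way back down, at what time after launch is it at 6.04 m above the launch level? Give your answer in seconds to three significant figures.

4.19 s

Resolve: vₓ = 19.80 cos 75.1° = 5.091 m/s and v_y0 = 19.80 sin 75.1° = 19.13 m/s.
Height y(t) = 19.13 t − 4.225 t² = 6.04 gives 4.225 t² − 19.13 t + 6.04 = 0.
t = [19.13 ± √(19.13² − 2·8.45·6.04)] / 8.45 = (19.13 ± 16.25) / 8.45, so t = 0.3414 s or t = 4.187 s.
The descending-branch root is 4.187 s.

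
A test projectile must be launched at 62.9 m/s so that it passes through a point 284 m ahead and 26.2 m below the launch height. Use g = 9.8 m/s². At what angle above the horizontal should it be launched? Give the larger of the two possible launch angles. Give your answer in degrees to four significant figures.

Trajectory: y = x tanθ − g x² (1 + tan²θ)/(2v₀²). With x = 284, y = −26.2, v₀ = 62.9, g = 9.80:
99.89 tan²θ − 284 tanθ + (73.69) = 0.
tanθ = [284 ± √(284² − 4 × 99.89 × (73.69))] / (2 × 99.89) = (284 ± 226.3) / 199.8, giving tanθ = 0.2888 or 2.554.
θ = 16.11° or 68.62°; the larger is 68.62°.

68.62°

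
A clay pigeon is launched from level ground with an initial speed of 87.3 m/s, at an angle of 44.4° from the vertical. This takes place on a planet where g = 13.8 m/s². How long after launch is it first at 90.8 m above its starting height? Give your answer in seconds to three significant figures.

1.82 s

Resolve: vₓ = 87.30 sin 44.4° = 61.08 m/s and v_y0 = 87.30 cos 44.4° = 62.37 m/s.
Set y = v_y0 t − ½ g t² = 90.8: 6.900 t² − 62.37 t + 90.8 = 0.
Quadratic formula: t = (62.37 ± √1384.4) / 13.8 = (62.37 ± 37.21) / 13.8 → t = 1.824 s or 7.216 s.
The first (ascending) time is 1.824 s.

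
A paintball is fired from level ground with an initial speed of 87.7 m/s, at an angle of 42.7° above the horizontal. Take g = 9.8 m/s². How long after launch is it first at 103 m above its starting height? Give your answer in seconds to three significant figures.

2.09 s

Components: vₓ = 87.70 cos 42.7° = 64.45 m/s, v_y0 = 87.70 sin 42.7° = 59.47 m/s.
Set y = v_y0 t − ½ g t² = 103: 4.900 t² − 59.47 t + 103 = 0.
t = [59.47 ± √(59.47² − 2·9.80·103)] / 9.80 = (59.47 ± 38.97) / 9.80, so t = 2.093 s or t = 10.05 s.
The first (ascending) time is 2.093 s.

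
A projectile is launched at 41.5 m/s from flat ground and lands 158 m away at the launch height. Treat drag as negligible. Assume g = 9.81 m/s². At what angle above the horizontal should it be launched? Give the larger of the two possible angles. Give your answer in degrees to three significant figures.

57.9°

From R = (v₀²/g) sin 2θ: sin 2θ = 9.81 × 158 / 1722.2 = 0.9000.
2θ = 64.15° or 180° − 64.15° = 115.8°, so θ = 32.08° or 57.92°.
The larger angle is 57.92°.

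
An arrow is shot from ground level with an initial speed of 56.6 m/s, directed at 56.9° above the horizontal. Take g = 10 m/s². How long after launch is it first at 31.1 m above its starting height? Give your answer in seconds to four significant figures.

Resolve: vₓ = 56.60 cos 56.9° = 30.91 m/s and v_y0 = 56.60 sin 56.9° = 47.41 m/s.
Height y(t) = 47.41 t − 5.000 t² = 31.1 gives 5.000 t² − 47.41 t + 31.1 = 0.
t = [47.41 ± √(47.41² − 2·10.0·31.1)] / 10.0 = (47.41 ± 40.33) / 10.0, so t = 0.7089 s or t = 8.774 s.
The first (ascending) time is 0.7089 s.

0.7089 s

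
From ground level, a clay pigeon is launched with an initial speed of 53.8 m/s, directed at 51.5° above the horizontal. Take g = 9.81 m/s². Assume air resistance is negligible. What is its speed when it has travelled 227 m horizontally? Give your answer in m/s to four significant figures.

Resolve: vₓ = 53.80 cos 51.5° = 33.49 m/s and v_y0 = 53.80 sin 51.5° = 42.10 m/s.
At x = 227 m, t = x/vₓ = 227/33.49 = 6.778 s.
Vertical velocity there: v_y = v_y0 − g t = 42.10 − 9.81 × 6.778 = −24.39 m/s.
Speed: √(vₓ² + v_y²) = √(33.49² + 24.39²) = 41.43 m/s.

41.43 m/s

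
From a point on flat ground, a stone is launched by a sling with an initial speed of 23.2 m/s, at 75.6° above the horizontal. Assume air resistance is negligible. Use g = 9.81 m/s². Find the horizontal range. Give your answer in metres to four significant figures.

26.43 m

Resolve: vₓ = 23.20 cos 75.6° = 5.770 m/s and v_y0 = 23.20 sin 75.6° = 22.47 m/s.
Flight time T = 2 v_y0 / g = 4.581 s.
Horizontal distance R = vₓ T = 5.770 × 4.581 = 26.43 m.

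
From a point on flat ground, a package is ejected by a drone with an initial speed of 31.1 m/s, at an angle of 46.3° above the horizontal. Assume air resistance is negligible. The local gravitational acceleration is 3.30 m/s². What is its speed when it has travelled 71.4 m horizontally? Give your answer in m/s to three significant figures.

vₓ = 31.10 cos 46.3° = 21.49 m/s; v_y0 = 31.10 sin 46.3° = 22.48 m/s.
At x = 71.4 m, t = x/vₓ = 71.4/21.49 = 3.323 s.
Vertical velocity there: v_y = v_y0 − g t = 22.48 − 3.30 × 3.323 = 11.52 m/s.
Speed: √(vₓ² + v_y²) = √(21.49² + 11.52²) = 24.38 m/s.

24.4 m/s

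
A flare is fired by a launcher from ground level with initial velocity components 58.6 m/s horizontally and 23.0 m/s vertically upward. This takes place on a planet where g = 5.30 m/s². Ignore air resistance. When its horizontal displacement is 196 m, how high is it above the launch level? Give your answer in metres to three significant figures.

47.3 m

x = vₓ t ⇒ t = 196/58.60 = 3.345 s.
Height: y = v_y0 t − ½ g t² = 23.00 × 3.345 − 2.650 × 3.345² = 76.93 − 29.65 = 47.28 m.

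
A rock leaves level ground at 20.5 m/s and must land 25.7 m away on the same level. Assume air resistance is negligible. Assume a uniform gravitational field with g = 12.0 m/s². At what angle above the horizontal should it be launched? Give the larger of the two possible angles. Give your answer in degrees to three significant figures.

66.4°

From R = (v₀²/g) sin 2θ: sin 2θ = 12.0 × 25.7 / 420.25 = 0.7338.
2θ = 47.21° or 180° − 47.21° = 132.8°, so θ = 23.61° or 66.39°.
The larger angle is 66.39°.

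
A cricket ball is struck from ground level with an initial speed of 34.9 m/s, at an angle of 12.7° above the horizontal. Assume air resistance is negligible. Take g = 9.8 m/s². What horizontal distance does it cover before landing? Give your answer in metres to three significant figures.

vₓ = 34.90 cos 12.7° = 34.05 m/s; v_y0 = 34.90 sin 12.7° = 7.673 m/s.
Time aloft: T = 2 v_y0 / g = 2 × 7.673 / 9.80 = 1.566 s.
Horizontal distance R = vₓ T = 34.05 × 1.566 = 53.31 m.

53.3 m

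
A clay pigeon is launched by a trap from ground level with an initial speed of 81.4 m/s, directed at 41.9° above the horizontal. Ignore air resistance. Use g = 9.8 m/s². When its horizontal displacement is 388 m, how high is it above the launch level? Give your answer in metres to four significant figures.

147.2 m

Resolve: vₓ = 81.40 cos 41.9° = 60.59 m/s and v_y0 = 81.40 sin 41.9° = 54.36 m/s.
Time to reach x = 388 m: t = x/vₓ = 388/60.59 = 6.404 s.
Height: y = v_y0 t − ½ g t² = 54.36 × 6.404 − 4.900 × 6.404² = 348.1 − 201.0 = 147.2 m.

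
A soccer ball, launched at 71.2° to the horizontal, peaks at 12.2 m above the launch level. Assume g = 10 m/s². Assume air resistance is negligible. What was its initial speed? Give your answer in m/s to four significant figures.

16.50 m/s

At the peak v_y = 0, so v_y0 = √(2gH) = √(2 × 10.0 × 12.2) = 15.62 m/s.
v_y0 = v₀ sin θ ⇒ v₀ = 15.62 / sin 71.2° = 16.50 m/s.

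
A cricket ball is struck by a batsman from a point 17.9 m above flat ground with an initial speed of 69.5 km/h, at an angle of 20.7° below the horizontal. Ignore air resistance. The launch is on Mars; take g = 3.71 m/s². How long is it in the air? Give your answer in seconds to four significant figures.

Convert: 69.5 km/h = 69.5/3.6 = 19.31 m/s.
Resolve: vₓ = 19.31 cos 20.7° = 18.06 m/s and v_y0 = −6.824 m/s (downward).
With up positive and y = 0 at the ground: y(t) = 17.9 + (−6.824) t − 1.855 t². Setting y = 0 and taking the positive root: t = [−6.824 + √(6.824² + 2·3.71·17.9)] / 3.71 = (−6.824 + 13.39) / 3.71 = 1.771 s.

1.771 s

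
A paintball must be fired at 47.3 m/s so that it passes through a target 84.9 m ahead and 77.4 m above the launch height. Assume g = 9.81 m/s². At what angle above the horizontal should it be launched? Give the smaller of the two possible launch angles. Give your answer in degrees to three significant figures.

Trajectory: y = x tanθ − g x² (1 + tan²θ)/(2v₀²). With x = 84.9, y = 77.4, v₀ = 47.3, g = 9.81:
15.80 tan²θ − 84.9 tanθ + (93.20) = 0.
tanθ = [84.9 ± √(84.9² − 4 × 15.80 × (93.20))] / (2 × 15.80) = (84.9 ± 36.28) / 31.61, giving tanθ = 1.538 or 3.834.
θ = 56.97° or 75.38°; the smaller is 56.97°.

57.0°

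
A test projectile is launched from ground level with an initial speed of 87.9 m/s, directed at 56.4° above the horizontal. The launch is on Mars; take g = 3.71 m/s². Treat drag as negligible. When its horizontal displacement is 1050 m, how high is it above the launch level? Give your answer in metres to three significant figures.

Components: vₓ = 87.90 cos 56.4° = 48.64 m/s, v_y0 = 87.90 sin 56.4° = 73.21 m/s.
Time to reach x = 1050 m: t = x/vₓ = 1050/48.64 = 21.59 s.
Height: y = v_y0 t − ½ g t² = 73.21 × 21.59 − 1.855 × 21.59² = 1580 − 864.3 = 716.0 m.

716 m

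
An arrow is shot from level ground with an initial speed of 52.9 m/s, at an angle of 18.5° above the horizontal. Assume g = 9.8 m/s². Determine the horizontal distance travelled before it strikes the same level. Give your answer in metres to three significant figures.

vₓ = 52.90 cos 18.5° = 50.17 m/s; v_y0 = 52.90 sin 18.5° = 16.79 m/s.
Time aloft: T = 2 v_y0 / g = 2 × 16.79 / 9.80 = 3.426 s.
Range: R = vₓ T = 50.17 × 3.426 = 171.8 m.

172 m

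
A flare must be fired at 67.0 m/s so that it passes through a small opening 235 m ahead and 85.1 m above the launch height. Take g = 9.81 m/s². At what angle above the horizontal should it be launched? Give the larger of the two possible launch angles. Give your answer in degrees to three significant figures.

72.2°

Trajectory: y = x tanθ − g x² (1 + tan²θ)/(2v₀²). With x = 235, y = 85.1, v₀ = 67.0, g = 9.81:
60.34 tan²θ − 235 tanθ + (145.4) = 0.
tanθ = [235 ± √(235² − 4 × 60.34 × (145.4))] / (2 × 60.34) = (235 ± 141.8) / 120.7, giving tanθ = 0.7719 or 3.123.
θ = 37.66° or 72.24°; the larger is 72.24°.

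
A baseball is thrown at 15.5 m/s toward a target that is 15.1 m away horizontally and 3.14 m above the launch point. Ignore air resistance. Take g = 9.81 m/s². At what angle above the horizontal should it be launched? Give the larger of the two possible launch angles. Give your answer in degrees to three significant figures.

Trajectory: y = x tanθ − g x² (1 + tan²θ)/(2v₀²). With x = 15.1, y = 3.14, v₀ = 15.5, g = 9.81:
4.655 tan²θ − 15.1 tanθ + (7.795) = 0.
tanθ = [15.1 ± √(15.1² − 4 × 4.655 × (7.795))] / (2 × 4.655) = (15.1 ± 9.103) / 9.310, giving tanθ = 0.6441 or 2.600.
θ = 32.79° or 68.96°; the larger is 68.96°.

69.0°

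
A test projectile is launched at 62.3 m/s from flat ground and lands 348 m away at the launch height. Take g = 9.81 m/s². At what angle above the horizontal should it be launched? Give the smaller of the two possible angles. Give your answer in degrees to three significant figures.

R = v₀² sin 2θ / g gives sin 2θ = gR/v₀² = 9.81·348/62.3² = 0.8796.
2θ = 61.59° or 180° − 61.59° = 118.4°, so θ = 30.80° or 59.20°.
The smaller angle is 30.80°.

30.8°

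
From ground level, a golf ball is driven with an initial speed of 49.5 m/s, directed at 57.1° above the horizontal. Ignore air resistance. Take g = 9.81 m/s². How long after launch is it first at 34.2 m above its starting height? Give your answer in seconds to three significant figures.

Resolve: vₓ = 49.50 cos 57.1° = 26.89 m/s and v_y0 = 49.50 sin 57.1° = 41.56 m/s.
Height y(t) = 41.56 t − 4.905 t² = 34.2 gives 4.905 t² − 41.56 t + 34.2 = 0.
t = [41.56 ± √(41.56² − 2·9.81·34.2)] / 9.81 = (41.56 ± 32.50) / 9.81, so t = 0.9235 s or t = 7.550 s.
The first (ascending) time is 0.9235 s.

0.924 s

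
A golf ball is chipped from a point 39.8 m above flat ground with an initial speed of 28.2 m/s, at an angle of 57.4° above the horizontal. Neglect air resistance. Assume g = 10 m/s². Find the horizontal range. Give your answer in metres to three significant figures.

92.1 m

vₓ = 28.20 cos 57.4° = 15.19 m/s; v_y0 = 28.20 sin 57.4° = 23.76 m/s.
The projectile lands when y = 39.8 + (23.76) t − ½·10.0·t² = 0. Positive root: t = (23.76 + √(23.76² + 2·10.0·39.8)) / 10.0 = (23.76 + 36.88) / 10.0 = 6.064 s.
Horizontal distance: R = vₓ t = 15.19 × 6.064 = 92.13 m.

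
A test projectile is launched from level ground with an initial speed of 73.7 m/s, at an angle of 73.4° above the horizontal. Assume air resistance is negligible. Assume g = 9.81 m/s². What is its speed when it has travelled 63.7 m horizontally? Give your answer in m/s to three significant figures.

46.0 m/s

Resolve: vₓ = 73.70 cos 73.4° = 21.06 m/s and v_y0 = 73.70 sin 73.4° = 70.63 m/s.
At x = 63.7 m, t = x/vₓ = 63.7/21.06 = 3.025 s.
Vertical velocity there: v_y = v_y0 − g t = 70.63 − 9.81 × 3.025 = 40.95 m/s.
Speed: √(vₓ² + v_y²) = √(21.06² + 40.95²) = 46.05 m/s.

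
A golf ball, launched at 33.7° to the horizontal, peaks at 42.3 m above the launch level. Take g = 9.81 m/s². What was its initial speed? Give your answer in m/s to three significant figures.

At the peak v_y = 0, so v_y0 = √(2gH) = √(2 × 9.81 × 42.3) = 28.81 m/s.
v_y0 = v₀ sin θ ⇒ v₀ = 28.81 / sin 33.7° = 51.92 m/s.

51.9 m/s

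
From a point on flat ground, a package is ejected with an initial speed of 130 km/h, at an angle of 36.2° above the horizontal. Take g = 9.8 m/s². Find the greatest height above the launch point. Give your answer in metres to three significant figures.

23.2 m

Convert: 130 km/h = 130/3.6 = 36.11 m/s.
Resolve: vₓ = 36.11 cos 36.2° = 29.14 m/s and v_y0 = 36.11 sin 36.2° = 21.33 m/s.
At the apex v_y = 0, so H = v_y0²/(2g) = 21.33²/19.60 = 23.21 m.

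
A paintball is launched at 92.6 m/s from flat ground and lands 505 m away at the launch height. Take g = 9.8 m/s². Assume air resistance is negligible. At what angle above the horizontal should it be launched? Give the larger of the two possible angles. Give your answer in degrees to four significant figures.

72.37°

R = v₀² sin 2θ / g gives sin 2θ = gR/v₀² = 9.80·505/92.6² = 0.5772.
2θ = 35.25° or 180° − 35.25° = 144.7°, so θ = 17.63° or 72.37°.
The larger angle is 72.37°.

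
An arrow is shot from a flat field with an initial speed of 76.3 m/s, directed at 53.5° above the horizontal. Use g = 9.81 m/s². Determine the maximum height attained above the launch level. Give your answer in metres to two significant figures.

190 m

Resolve: vₓ = 76.30 cos 53.5° = 45.38 m/s and v_y0 = 76.30 sin 53.5° = 61.33 m/s.
Peak height H = v_y0² / (2g) = 3761.9 / 19.62 = 191.7 m.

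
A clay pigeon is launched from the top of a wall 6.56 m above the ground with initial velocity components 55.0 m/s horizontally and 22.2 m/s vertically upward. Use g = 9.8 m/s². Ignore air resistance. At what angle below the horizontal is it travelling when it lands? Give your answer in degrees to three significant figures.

24.4°

With up positive and y = 0 at the ground: y(t) = 6.56 + (22.20) t − 4.900 t². Setting y = 0 and taking the positive root: t = [22.20 + √(22.20² + 2·9.80·6.56)] / 9.80 = (22.20 + 24.93) / 9.80 = 4.809 s.
At impact: v_y = v_y0 − g t = −24.93 m/s; vₓ = 55.00 m/s.
Angle below horizontal: arctan(|v_y|/vₓ) = arctan(24.93/55.00) = 24.38°.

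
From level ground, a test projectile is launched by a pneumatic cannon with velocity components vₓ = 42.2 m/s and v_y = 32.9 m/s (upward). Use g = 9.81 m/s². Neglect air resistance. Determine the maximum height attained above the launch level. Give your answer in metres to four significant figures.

55.17 m

Peak height H = v_y0² / (2g) = 1082.4 / 19.62 = 55.17 m.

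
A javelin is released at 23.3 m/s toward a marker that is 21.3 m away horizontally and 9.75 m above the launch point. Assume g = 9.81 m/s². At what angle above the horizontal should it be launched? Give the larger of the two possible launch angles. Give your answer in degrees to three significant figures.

77.3°

Trajectory: y = x tanθ − g x² (1 + tan²θ)/(2v₀²). With x = 21.3, y = 9.75, v₀ = 23.3, g = 9.81:
4.099 tan²θ − 21.3 tanθ + (13.85) = 0.
tanθ = [21.3 ± √(21.3² − 4 × 4.099 × (13.85))] / (2 × 4.099) = (21.3 ± 15.05) / 8.198, giving tanθ = 0.7619 or 4.434.
θ = 37.30° or 77.29°; the larger is 77.29°.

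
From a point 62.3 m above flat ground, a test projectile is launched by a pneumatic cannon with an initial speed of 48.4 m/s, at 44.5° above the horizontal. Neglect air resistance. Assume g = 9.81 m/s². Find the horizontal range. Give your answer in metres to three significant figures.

291 m

Resolve: vₓ = 48.40 cos 44.5° = 34.52 m/s and v_y0 = 48.40 sin 44.5° = 33.92 m/s.
Vertical motion (up positive, ground at y = 0): 4.905 t² − (33.92) t − 62.3 = 0, so t = (33.92 + √(33.92² + 2·9.81·62.3)) / 9.81 = (33.92 + 48.72) / 9.81 = 8.424 s.
Horizontal distance: R = vₓ t = 34.52 × 8.424 = 290.8 m.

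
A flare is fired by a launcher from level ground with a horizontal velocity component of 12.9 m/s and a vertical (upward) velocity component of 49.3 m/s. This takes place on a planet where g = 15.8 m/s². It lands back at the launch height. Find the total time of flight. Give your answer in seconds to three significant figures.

6.24 s

Time of flight on level ground: T = 2 v_y0 / g = 2 × 49.30 / 15.8 = 6.241 s.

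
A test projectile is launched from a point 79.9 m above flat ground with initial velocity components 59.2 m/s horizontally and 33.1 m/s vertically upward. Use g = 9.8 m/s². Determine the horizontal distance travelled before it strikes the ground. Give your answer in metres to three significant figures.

512 m

Vertical motion (up positive, ground at y = 0): 4.900 t² − (33.10) t − 79.9 = 0, so t = (33.10 + √(33.10² + 2·9.80·79.9)) / 9.80 = (33.10 + 51.59) / 9.80 = 8.642 s.
Horizontal distance: R = vₓ t = 59.20 × 8.642 = 511.6 m.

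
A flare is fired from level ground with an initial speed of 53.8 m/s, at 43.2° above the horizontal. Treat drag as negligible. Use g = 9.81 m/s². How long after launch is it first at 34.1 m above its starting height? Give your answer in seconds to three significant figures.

1.08 s

vₓ = 53.80 cos 43.2° = 39.22 m/s; v_y0 = 53.80 sin 43.2° = 36.83 m/s.
Set y = v_y0 t − ½ g t² = 34.1: 4.905 t² − 36.83 t + 34.1 = 0.
t = [36.83 ± √(36.83² − 2·9.81·34.1)] / 9.81 = (36.83 ± 26.22) / 9.81, so t = 1.082 s or t = 6.427 s.
The first (ascending) time is 1.082 s.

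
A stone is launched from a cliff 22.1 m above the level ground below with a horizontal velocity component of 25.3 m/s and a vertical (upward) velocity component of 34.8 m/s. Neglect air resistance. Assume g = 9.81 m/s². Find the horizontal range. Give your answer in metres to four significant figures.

194.3 m

The projectile lands when y = 22.1 + (34.80) t − ½·9.81·t² = 0. Positive root: t = (34.80 + √(34.80² + 2·9.81·22.1)) / 9.81 = (34.80 + 40.55) / 9.81 = 7.681 s.
Horizontal distance: R = vₓ t = 25.30 × 7.681 = 194.3 m.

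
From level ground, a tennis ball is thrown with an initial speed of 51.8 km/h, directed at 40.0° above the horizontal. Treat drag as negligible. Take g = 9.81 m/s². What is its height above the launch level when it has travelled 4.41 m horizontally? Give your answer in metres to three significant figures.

Convert: 51.8 km/h = 51.8/3.6 = 14.39 m/s.
Components: vₓ = 14.39 cos 40.0° = 11.02 m/s, v_y0 = 14.39 sin 40.0° = 9.249 m/s.
x = vₓ t ⇒ t = 4.41/11.02 = 0.4001 s.
Height: y = v_y0 t − ½ g t² = 9.249 × 0.4001 − 4.905 × 0.4001² = 3.700 − 0.7852 = 2.915 m.

2.92 m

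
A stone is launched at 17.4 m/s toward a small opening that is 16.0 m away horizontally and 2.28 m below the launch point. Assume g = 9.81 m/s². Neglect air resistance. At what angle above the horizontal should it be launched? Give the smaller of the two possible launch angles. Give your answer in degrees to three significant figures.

6.87°

Trajectory: y = x tanθ − g x² (1 + tan²θ)/(2v₀²). With x = 16.0, y = −2.28, v₀ = 17.4, g = 9.81:
4.147 tan²θ − 16.0 tanθ + (1.867) = 0.
tanθ = [16.0 ± √(16.0² − 4 × 4.147 × (1.867))] / (2 × 4.147) = (16.0 ± 15.00) / 8.295, giving tanθ = 0.1205 or 3.737.
θ = 6.870° or 75.02°; the smaller is 6.870°.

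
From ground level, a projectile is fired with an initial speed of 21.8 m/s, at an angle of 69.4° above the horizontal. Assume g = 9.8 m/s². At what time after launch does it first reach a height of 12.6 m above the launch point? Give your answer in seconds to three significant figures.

0.754 s

vₓ = 21.80 cos 69.4° = 7.670 m/s; v_y0 = 21.80 sin 69.4° = 20.41 m/s.
Set y = v_y0 t − ½ g t² = 12.6: 4.900 t² − 20.41 t + 12.6 = 0.
Quadratic formula: t = (20.41 ± √169.45) / 9.80 = (20.41 ± 13.02) / 9.80 → t = 0.7540 s or 3.411 s.
The first (ascending) time is 0.7540 s.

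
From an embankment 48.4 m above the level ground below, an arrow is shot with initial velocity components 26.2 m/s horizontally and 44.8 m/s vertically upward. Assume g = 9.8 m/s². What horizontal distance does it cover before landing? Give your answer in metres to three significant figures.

265 m

With up positive and y = 0 at the ground: y(t) = 48.4 + (44.80) t − 4.900 t². Setting y = 0 and taking the positive root: t = [44.80 + √(44.80² + 2·9.80·48.4)] / 9.80 = (44.80 + 54.37) / 9.80 = 10.12 s.
Horizontal distance: R = vₓ t = 26.20 × 10.12 = 265.1 m.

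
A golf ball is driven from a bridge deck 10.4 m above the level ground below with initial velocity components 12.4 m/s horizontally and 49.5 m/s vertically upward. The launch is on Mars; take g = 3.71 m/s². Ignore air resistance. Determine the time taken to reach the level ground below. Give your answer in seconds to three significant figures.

26.9 s

The projectile lands when y = 10.4 + (49.50) t − ½·3.71·t² = 0. Positive root: t = (49.50 + √(49.50² + 2·3.71·10.4)) / 3.71 = (49.50 + 50.27) / 3.71 = 26.89 s.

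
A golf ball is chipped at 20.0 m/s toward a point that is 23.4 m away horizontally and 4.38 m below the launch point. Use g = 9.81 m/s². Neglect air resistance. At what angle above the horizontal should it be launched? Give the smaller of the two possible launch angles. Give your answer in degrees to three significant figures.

Trajectory: y = x tanθ − g x² (1 + tan²θ)/(2v₀²). With x = 23.4, y = −4.38, v₀ = 20.0, g = 9.81:
6.714 tan²θ − 23.4 tanθ + (2.334) = 0.
tanθ = [23.4 ± √(23.4² − 4 × 6.714 × (2.334))] / (2 × 6.714) = (23.4 ± 22.02) / 13.43, giving tanθ = 0.1028 or 3.382.
θ = 5.869° or 73.53°; the smaller is 5.869°.

5.87°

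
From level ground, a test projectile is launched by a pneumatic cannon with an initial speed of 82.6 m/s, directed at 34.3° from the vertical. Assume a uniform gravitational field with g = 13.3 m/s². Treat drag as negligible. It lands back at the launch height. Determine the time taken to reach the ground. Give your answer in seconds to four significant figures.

Components: vₓ = 82.60 sin 34.3° = 46.55 m/s, v_y0 = 82.60 cos 34.3° = 68.24 m/s.
Landing at launch height ⇒ T = 2 v_y0 / g = 2 × 68.24 / 13.3 = 10.26 s.

10.26 s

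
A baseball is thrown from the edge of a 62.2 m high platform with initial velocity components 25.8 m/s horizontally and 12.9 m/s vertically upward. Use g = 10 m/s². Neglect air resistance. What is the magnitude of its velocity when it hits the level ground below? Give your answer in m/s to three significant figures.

Vertical motion (up positive, ground at y = 0): 5.000 t² − (12.90) t − 62.2 = 0, so t = (12.90 + √(12.90² + 2·10.0·62.2)) / 10.0 = (12.90 + 37.56) / 10.0 = 5.046 s.
Vertical velocity at impact: v_y = v_y0 − g t = 12.90 − 10.0 × 5.046 = −37.56 m/s.
Speed: |v| = √(vₓ² + v_y²) = √(25.80² + 37.56²) = 45.56 m/s.

45.6 m/s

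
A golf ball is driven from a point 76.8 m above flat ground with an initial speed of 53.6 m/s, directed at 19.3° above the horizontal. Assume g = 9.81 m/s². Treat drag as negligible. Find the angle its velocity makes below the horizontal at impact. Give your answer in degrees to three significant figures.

40.1°

Resolve: vₓ = 53.60 cos 19.3° = 50.59 m/s and v_y0 = 53.60 sin 19.3° = 17.72 m/s.
Vertical motion (up positive, ground at y = 0): 4.905 t² − (17.72) t − 76.8 = 0, so t = (17.72 + √(17.72² + 2·9.81·76.8)) / 9.81 = (17.72 + 42.67) / 9.81 = 6.155 s.
At impact: v_y = v_y0 − g t = −42.67 m/s; vₓ = 50.59 m/s.
Angle below horizontal: arctan(|v_y|/vₓ) = arctan(42.67/50.59) = 40.15°.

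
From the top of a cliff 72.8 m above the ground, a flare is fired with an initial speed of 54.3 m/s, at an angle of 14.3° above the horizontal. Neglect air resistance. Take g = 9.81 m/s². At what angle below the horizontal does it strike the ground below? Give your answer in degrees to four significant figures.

37.31°

Horizontal component vₓ = 54.30 cos 14.3° = 52.62 m/s; vertical v_y0 = 54.30 sin 14.3° = 13.41 m/s.
The projectile lands when y = 72.8 + (13.41) t − ½·9.81·t² = 0. Positive root: t = (13.41 + √(13.41² + 2·9.81·72.8)) / 9.81 = (13.41 + 40.10) / 9.81 = 5.455 s.
At impact: v_y = v_y0 − g t = −40.10 m/s; vₓ = 52.62 m/s.
Angle below horizontal: arctan(|v_y|/vₓ) = arctan(40.10/52.62) = 37.31°.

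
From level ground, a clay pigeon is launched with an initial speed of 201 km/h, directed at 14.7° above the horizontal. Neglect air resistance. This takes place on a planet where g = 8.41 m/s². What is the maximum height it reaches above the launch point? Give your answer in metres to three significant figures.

Convert: 201 km/h = 201/3.6 = 55.83 m/s.
Horizontal component vₓ = 55.83 cos 14.7° = 54.01 m/s; vertical v_y0 = 55.83 sin 14.7° = 14.17 m/s.
Maximum height: H = v_y0² / (2g) = 14.17² / (2 × 8.41) = 11.93 m.

11.9 m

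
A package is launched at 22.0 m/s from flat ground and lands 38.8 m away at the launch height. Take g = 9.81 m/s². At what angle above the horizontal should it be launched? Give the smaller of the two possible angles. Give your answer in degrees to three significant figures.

25.9°

Level-ground range R = v₀² sin(2θ)/g ⇒ sin(2θ) = gR/v₀² = 9.81 × 38.8 / 22.0² = 0.7864.
2θ = 51.85° or 180° − 51.85° = 128.1°, so θ = 25.93° or 64.07°.
The smaller angle is 25.93°.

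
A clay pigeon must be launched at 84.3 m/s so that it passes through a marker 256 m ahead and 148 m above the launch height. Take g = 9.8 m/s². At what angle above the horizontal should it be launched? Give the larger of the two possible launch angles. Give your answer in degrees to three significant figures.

Trajectory: y = x tanθ − g x² (1 + tan²θ)/(2v₀²). With x = 256, y = 148, v₀ = 84.3, g = 9.80:
45.19 tan²θ − 256 tanθ + (193.2) = 0.
tanθ = [256 ± √(256² − 4 × 45.19 × (193.2))] / (2 × 45.19) = (256 ± 175.0) / 90.38, giving tanθ = 0.8965 or 4.769.
θ = 41.88° or 78.16°; the larger is 78.16°.

78.2°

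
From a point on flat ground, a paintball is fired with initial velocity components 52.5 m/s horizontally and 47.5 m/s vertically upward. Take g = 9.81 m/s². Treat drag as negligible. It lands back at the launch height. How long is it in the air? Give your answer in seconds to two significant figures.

Landing at launch height ⇒ T = 2 v_y0 / g = 2 × 47.50 / 9.81 = 9.684 s.

9.7 s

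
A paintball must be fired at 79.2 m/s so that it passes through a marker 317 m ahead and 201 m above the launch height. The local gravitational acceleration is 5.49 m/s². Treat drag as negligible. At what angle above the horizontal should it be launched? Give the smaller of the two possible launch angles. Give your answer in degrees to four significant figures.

41.36°

Trajectory: y = x tanθ − g x² (1 + tan²θ)/(2v₀²). With x = 317, y = 201, v₀ = 79.2, g = 5.49:
43.98 tan²θ − 317 tanθ + (245.0) = 0.
tanθ = [317 ± √(317² − 4 × 43.98 × (245.0))] / (2 × 43.98) = (317 ± 239.6) / 87.95, giving tanθ = 0.8803 or 6.328.
θ = 41.36° or 81.02°; the smaller is 41.36°.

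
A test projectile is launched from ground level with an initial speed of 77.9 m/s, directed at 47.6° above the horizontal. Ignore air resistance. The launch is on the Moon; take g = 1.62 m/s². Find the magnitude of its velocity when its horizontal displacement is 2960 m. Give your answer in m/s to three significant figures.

vₓ = 77.90 cos 47.6° = 52.53 m/s; v_y0 = 77.90 sin 47.6° = 57.53 m/s.
Time to reach x = 2960 m: t = x/vₓ = 2960/52.53 = 56.35 s.
Vertical velocity there: v_y = v_y0 − g t = 57.53 − 1.62 × 56.35 = −33.76 m/s.
Speed: √(vₓ² + v_y²) = √(52.53² + 33.76²) = 62.44 m/s.

62.4 m/s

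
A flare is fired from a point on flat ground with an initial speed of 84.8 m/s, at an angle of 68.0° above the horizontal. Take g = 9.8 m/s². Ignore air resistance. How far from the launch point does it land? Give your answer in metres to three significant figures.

510 m

Horizontal component vₓ = 84.80 cos 68.0° = 31.77 m/s; vertical v_y0 = 84.80 sin 68.0° = 78.63 m/s.
Flight time T = 2 v_y0 / g = 16.05 s.
Range: R = vₓ T = 31.77 × 16.05 = 509.7 m.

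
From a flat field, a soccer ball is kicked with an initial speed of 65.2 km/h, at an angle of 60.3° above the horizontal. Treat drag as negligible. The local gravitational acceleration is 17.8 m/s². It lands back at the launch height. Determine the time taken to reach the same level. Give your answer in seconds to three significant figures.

1.77 s

Convert: 65.2 km/h = 65.2/3.6 = 18.11 m/s.
Components: vₓ = 18.11 cos 60.3° = 8.973 m/s, v_y0 = 18.11 sin 60.3° = 15.73 m/s.
Landing at launch height ⇒ T = 2 v_y0 / g = 2 × 15.73 / 17.8 = 1.768 s.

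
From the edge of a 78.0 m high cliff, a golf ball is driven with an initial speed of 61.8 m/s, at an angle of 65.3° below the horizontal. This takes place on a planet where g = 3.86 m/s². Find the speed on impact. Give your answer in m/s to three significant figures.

Horizontal component vₓ = 61.80 cos 65.3° = 25.82 m/s; vertical v_y0 = −56.15 m/s (downward).
The projectile lands when y = 78.0 + (−56.15) t − ½·3.86·t² = 0. Positive root: t = (−56.15 + √(56.15² + 2·3.86·78.0)) / 3.86 = (−56.15 + 61.27) / 3.86 = 1.329 s.
Vertical velocity at impact: v_y = v_y0 − g t = −56.15 − 3.86 × 1.329 = −61.27 m/s.
Speed: |v| = √(vₓ² + v_y²) = √(25.82² + 61.27²) = 66.49 m/s.

66.5 m/s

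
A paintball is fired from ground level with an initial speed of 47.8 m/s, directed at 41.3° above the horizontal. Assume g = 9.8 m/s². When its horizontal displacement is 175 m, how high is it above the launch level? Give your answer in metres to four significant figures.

vₓ = 47.80 cos 41.3° = 35.91 m/s; v_y0 = 47.80 sin 41.3° = 31.55 m/s.
x = vₓ t ⇒ t = 175/35.91 = 4.873 s.
Height: y = v_y0 t − ½ g t² = 31.55 × 4.873 − 4.900 × 4.873² = 153.7 − 116.4 = 37.37 m.

37.37 m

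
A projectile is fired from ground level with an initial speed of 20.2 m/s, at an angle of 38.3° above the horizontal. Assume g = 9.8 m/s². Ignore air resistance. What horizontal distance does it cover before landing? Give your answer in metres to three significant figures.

Components: vₓ = 20.20 cos 38.3° = 15.85 m/s, v_y0 = 20.20 sin 38.3° = 12.52 m/s.
Flight time T = 2 v_y0 / g = 2.555 s.
Horizontal distance R = vₓ T = 15.85 × 2.555 = 40.50 m.

40.5 m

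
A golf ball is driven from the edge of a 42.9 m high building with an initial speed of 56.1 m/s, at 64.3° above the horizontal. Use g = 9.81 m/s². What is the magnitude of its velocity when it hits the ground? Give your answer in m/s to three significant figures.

vₓ = 56.10 cos 64.3° = 24.33 m/s; v_y0 = 56.10 sin 64.3° = 50.55 m/s.
Vertical motion (up positive, ground at y = 0): 4.905 t² − (50.55) t − 42.9 = 0, so t = (50.55 + √(50.55² + 2·9.81·42.9)) / 9.81 = (50.55 + 58.28) / 9.81 = 11.09 s.
Vertical velocity at impact: v_y = v_y0 − g t = 50.55 − 9.81 × 11.09 = −58.28 m/s.
Speed: |v| = √(vₓ² + v_y²) = √(24.33² + 58.28²) = 63.16 m/s.

63.2 m/s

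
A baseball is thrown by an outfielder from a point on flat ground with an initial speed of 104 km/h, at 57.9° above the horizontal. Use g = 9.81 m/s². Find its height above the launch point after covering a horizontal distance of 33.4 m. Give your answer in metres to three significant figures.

30.0 m

Convert: 104 km/h = 104/3.6 = 28.89 m/s.
Horizontal component vₓ = 28.89 cos 57.9° = 15.35 m/s; vertical v_y0 = 28.89 sin 57.9° = 24.47 m/s.
Time to reach x = 33.4 m: t = x/vₓ = 33.4/15.35 = 2.176 s.
Height: y = v_y0 t − ½ g t² = 24.47 × 2.176 − 4.905 × 2.176² = 53.24 − 23.22 = 30.03 m.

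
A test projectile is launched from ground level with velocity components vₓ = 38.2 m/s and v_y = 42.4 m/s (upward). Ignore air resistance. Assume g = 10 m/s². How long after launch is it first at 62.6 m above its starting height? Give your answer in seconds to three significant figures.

1.90 s

Set y = v_y0 t − ½ g t² = 62.6: 5.000 t² − 42.40 t + 62.6 = 0.
t = [42.40 ± √(42.40² − 2·10.0·62.6)] / 10.0 = (42.40 ± 23.36) / 10.0, so t = 1.904 s or t = 6.576 s.
The first (ascending) time is 1.904 s.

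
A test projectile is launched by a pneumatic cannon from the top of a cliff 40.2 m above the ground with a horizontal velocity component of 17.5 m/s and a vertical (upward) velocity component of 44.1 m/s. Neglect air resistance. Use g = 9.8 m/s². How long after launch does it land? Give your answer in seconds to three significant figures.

9.83 s

With up positive and y = 0 at the ground: y(t) = 40.2 + (44.10) t − 4.900 t². Setting y = 0 and taking the positive root: t = [44.10 + √(44.10² + 2·9.80·40.2)] / 9.80 = (44.10 + 52.28) / 9.80 = 9.834 s.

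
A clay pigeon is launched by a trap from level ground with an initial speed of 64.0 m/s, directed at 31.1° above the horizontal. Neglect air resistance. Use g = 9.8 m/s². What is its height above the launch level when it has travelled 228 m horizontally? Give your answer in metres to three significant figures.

52.7 m

vₓ = 64.00 cos 31.1° = 54.80 m/s; v_y0 = 64.00 sin 31.1° = 33.06 m/s.
Time to reach x = 228 m: t = x/vₓ = 228/54.80 = 4.161 s.
Height: y = v_y0 t − ½ g t² = 33.06 × 4.161 − 4.900 × 4.161² = 137.5 − 84.82 = 52.72 m.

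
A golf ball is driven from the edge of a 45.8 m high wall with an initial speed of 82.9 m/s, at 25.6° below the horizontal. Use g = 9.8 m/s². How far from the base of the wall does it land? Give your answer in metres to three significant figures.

83.0 m

Components: vₓ = 82.90 cos 25.6° = 74.76 m/s, v_y0 = −35.82 m/s (downward).
The projectile lands when y = 45.8 + (−35.82) t − ½·9.80·t² = 0. Positive root: t = (−35.82 + √(35.82² + 2·9.80·45.8)) / 9.80 = (−35.82 + 46.70) / 9.80 = 1.110 s.
Horizontal distance: R = vₓ t = 74.76 × 1.110 = 82.99 m.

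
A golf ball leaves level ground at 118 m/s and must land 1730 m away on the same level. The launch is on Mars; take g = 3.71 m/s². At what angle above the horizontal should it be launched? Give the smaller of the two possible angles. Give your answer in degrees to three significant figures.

R = v₀² sin 2θ / g gives sin 2θ = gR/v₀² = 3.71·1730/118² = 0.4610.
2θ = 27.45° or 180° − 27.45° = 152.6°, so θ = 13.72° or 76.28°.
The smaller angle is 13.72°.

13.7°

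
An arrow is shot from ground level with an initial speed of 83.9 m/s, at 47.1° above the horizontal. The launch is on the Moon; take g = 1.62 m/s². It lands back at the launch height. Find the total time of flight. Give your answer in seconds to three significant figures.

Components: vₓ = 83.90 cos 47.1° = 57.11 m/s, v_y0 = 83.90 sin 47.1° = 61.46 m/s.
Time of flight on level ground: T = 2 v_y0 / g = 2 × 61.46 / 1.62 = 75.88 s.

75.9 s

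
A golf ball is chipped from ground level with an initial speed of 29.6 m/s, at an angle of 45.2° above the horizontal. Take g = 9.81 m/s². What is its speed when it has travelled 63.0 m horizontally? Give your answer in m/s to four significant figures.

Components: vₓ = 29.60 cos 45.2° = 20.86 m/s, v_y0 = 29.60 sin 45.2° = 21.00 m/s.
Time to reach x = 63.0 m: t = x/vₓ = 63.0/20.86 = 3.021 s.
Vertical velocity there: v_y = v_y0 − g t = 21.00 − 9.81 × 3.021 = −8.628 m/s.
Speed: √(vₓ² + v_y²) = √(20.86² + 8.628²) = 22.57 m/s.

22.57 m/s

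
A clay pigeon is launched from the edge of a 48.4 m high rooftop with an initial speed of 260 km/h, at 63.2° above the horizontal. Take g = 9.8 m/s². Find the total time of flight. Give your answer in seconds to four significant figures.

13.87 s

Convert: 260 km/h = 260/3.6 = 72.22 m/s.
Components: vₓ = 72.22 cos 63.2° = 32.56 m/s, v_y0 = 72.22 sin 63.2° = 64.46 m/s.
With up positive and y = 0 at the ground: y(t) = 48.4 + (64.46) t − 4.900 t². Setting y = 0 and taking the positive root: t = [64.46 + √(64.46² + 2·9.80·48.4)] / 9.80 = (64.46 + 71.44) / 9.80 = 13.87 s.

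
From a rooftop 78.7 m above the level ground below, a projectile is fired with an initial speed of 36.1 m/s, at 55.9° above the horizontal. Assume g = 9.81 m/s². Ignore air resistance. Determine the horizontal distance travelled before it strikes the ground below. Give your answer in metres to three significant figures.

164 m

Components: vₓ = 36.10 cos 55.9° = 20.24 m/s, v_y0 = 36.10 sin 55.9° = 29.89 m/s.
With up positive and y = 0 at the ground: y(t) = 78.7 + (29.89) t − 4.905 t². Setting y = 0 and taking the positive root: t = [29.89 + √(29.89² + 2·9.81·78.7)] / 9.81 = (29.89 + 49.37) / 9.81 = 8.080 s.
Horizontal distance: R = vₓ t = 20.24 × 8.080 = 163.5 m.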